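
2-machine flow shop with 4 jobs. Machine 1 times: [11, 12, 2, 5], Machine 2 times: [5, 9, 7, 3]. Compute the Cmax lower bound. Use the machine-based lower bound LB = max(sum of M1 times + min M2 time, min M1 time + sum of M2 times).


LB1 = sum(M1 times) + min(M2 times) = 30 + 3 = 33
LB2 = min(M1 times) + sum(M2 times) = 2 + 24 = 26
Lower bound = max(LB1, LB2) = max(33, 26) = 33

33


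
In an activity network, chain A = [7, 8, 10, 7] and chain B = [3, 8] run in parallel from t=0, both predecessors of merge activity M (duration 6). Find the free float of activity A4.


ES(A4) = sum of predecessors on chain A = 25
EF(A4) = ES + duration = 25 + 7 = 32
Successor of A4 is M. ES(M) = max(sum(A), sum(B)) = max(32, 11) = 32
Free float = ES(successor) - EF(current) = 32 - 32 = 0

0


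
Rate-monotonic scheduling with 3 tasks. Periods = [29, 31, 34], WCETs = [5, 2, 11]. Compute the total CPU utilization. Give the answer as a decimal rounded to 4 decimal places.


Compute individual utilizations (exact fractions):
  Task 1: C/T = 5/29 (approx. 0.1724)
  Task 2: C/T = 2/31 (approx. 0.0645)
  Task 3: C/T = 11/34 (approx. 0.3235)
Total utilization U = 5/29 + 2/31 + 11/34 = 17131/30566
Rounded to 4 decimal places: U = 0.5605
RM (Liu & Layland) bound for 3 tasks = 0.779763; compare with U = 17131/30566 (approx. 0.560459)
U <= bound, so schedulable by RM sufficient condition.

0.5605


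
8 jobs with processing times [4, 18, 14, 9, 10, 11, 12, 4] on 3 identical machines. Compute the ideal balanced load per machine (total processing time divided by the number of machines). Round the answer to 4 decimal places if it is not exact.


Total processing time = 4 + 18 + 14 + 9 + 10 + 11 + 12 + 4 = 82
Number of machines = 3
Ideal balanced load = 82 / 3 = 27.3333

27.3333


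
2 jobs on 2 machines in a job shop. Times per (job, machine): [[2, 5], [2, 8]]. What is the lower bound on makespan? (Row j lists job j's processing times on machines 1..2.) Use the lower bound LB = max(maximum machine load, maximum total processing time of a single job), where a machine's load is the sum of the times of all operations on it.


Machine loads:
  Machine 1: 2 + 2 = 4
  Machine 2: 5 + 8 = 13
Max machine load = 13
Job totals:
  Job 1: 7
  Job 2: 10
Max job total = 10
Lower bound = max(13, 10) = 13

13


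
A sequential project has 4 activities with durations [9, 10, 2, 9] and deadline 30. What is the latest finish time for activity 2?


LF(activity 2) = deadline - sum of successor durations
Successors: activities 3 through 4 with durations [2, 9]
Sum of successor durations = 11
LF = 30 - 11 = 19

19


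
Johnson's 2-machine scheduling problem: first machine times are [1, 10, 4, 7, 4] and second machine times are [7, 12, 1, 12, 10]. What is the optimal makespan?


Apply Johnson's rule:
  Group 1 (a <= b): [(1, 1, 7), (5, 4, 10), (4, 7, 12), (2, 10, 12)]
  Group 2 (a > b): [(3, 4, 1)]
Optimal job order: [1, 5, 4, 2, 3]
Schedule:
  Job 1: M1 done at 1, M2 done at 8
  Job 5: M1 done at 5, M2 done at 18
  Job 4: M1 done at 12, M2 done at 30
  Job 2: M1 done at 22, M2 done at 42
  Job 3: M1 done at 26, M2 done at 43
Makespan = 43

43


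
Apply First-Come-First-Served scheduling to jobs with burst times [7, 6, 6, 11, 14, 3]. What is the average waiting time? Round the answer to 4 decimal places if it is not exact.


FCFS order (as given): [7, 6, 6, 11, 14, 3]
Waiting times:
  Job 1: wait = 0
  Job 2: wait = 7
  Job 3: wait = 13
  Job 4: wait = 19
  Job 5: wait = 30
  Job 6: wait = 44
Sum of waiting times = 113
Average waiting time = 113/6 = 18.8333

18.8333


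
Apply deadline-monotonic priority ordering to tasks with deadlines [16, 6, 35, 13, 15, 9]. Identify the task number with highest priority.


Sort tasks by relative deadline (ascending):
  Task 2: deadline = 6
  Task 6: deadline = 9
  Task 4: deadline = 13
  Task 5: deadline = 15
  Task 1: deadline = 16
  Task 3: deadline = 35
Priority order (highest first): [2, 6, 4, 5, 1, 3]
Highest priority task = 2

2


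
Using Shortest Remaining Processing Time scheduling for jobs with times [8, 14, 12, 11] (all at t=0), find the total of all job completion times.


Since all jobs arrive at t=0, SRPT equals SPT ordering.
SPT order: [8, 11, 12, 14]
Completion times:
  Job 1: p=8, C=8
  Job 2: p=11, C=19
  Job 3: p=12, C=31
  Job 4: p=14, C=45
Total completion time = 8 + 19 + 31 + 45 = 103

103


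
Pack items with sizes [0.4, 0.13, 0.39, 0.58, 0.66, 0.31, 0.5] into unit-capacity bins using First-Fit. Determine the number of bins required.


Place items sequentially using First-Fit:
  Item 0.4 -> new Bin 1
  Item 0.13 -> Bin 1 (now 0.53)
  Item 0.39 -> Bin 1 (now 0.92)
  Item 0.58 -> new Bin 2
  Item 0.66 -> new Bin 3
  Item 0.31 -> Bin 2 (now 0.89)
  Item 0.5 -> new Bin 4
Total bins used = 4

4


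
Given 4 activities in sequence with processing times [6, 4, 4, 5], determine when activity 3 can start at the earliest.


Activity 3 starts after activities 1 through 2 complete.
Predecessor durations: [6, 4]
ES = 6 + 4 = 10

10


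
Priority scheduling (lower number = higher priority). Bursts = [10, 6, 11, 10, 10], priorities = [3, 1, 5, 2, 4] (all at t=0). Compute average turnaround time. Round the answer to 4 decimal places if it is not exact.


Sort by priority (ascending = highest first):
Order: [(1, 6), (2, 10), (3, 10), (4, 10), (5, 11)]
Completion times:
  Priority 1, burst=6, C=6
  Priority 2, burst=10, C=16
  Priority 3, burst=10, C=26
  Priority 4, burst=10, C=36
  Priority 5, burst=11, C=47
Average turnaround = 131/5 = 26.2

26.2


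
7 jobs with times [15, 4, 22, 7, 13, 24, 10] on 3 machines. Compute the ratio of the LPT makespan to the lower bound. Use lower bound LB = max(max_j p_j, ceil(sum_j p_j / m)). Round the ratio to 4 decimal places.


LPT order: [24, 22, 15, 13, 10, 7, 4]
Machine loads after assignment: [31, 32, 32]
LPT makespan = 32
Lower bound = max(max_job, ceil(total/3)) = max(24, 32) = 32
Ratio = 32 / 32 = 1.0

1.0


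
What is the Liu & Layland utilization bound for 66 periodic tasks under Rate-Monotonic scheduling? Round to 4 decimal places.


Compute 2^(1/66) = 1.0105575720
Subtract 1: 1.0105575720 - 1 = 0.0105575720
Multiply by n: 66 * 0.0105575720 = 0.6967997520
Round to 4 dp: 0.6968

0.6968


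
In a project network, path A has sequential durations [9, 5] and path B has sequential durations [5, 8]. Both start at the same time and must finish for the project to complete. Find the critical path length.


Path A total = 9 + 5 = 14
Path B total = 5 + 8 = 13
Critical path = longest path = max(14, 13) = 14

14


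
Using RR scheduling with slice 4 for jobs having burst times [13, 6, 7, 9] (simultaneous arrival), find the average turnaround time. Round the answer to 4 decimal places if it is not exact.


Time quantum = 4
Execution trace:
  J1 runs 4 units, time = 4
  J2 runs 4 units, time = 8
  J3 runs 4 units, time = 12
  J4 runs 4 units, time = 16
  J1 runs 4 units, time = 20
  J2 runs 2 units, time = 22
  J3 runs 3 units, time = 25
  J4 runs 4 units, time = 29
  J1 runs 4 units, time = 33
  J4 runs 1 units, time = 34
  J1 runs 1 units, time = 35
Finish times: [35, 22, 25, 34]
Average turnaround = 116/4 = 29.0

29.0


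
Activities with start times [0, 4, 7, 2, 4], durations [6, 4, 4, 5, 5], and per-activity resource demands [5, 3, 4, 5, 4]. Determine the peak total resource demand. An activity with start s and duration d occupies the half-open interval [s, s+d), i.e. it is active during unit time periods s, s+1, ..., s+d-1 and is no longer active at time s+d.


Each activity i is active on [start_i, start_i + duration_i).
Compute total resource usage per time slot:
  t=0: active resources = [5], total = 5
  t=1: active resources = [5], total = 5
  t=2: active resources = [5, 5], total = 10
  t=3: active resources = [5, 5], total = 10
  t=4: active resources = [5, 3, 5, 4], total = 17
  t=5: active resources = [5, 3, 5, 4], total = 17
  t=6: active resources = [3, 5, 4], total = 12
  t=7: active resources = [3, 4, 4], total = 11
  t=8: active resources = [4, 4], total = 8
  t=9: active resources = [4], total = 4
  t=10: active resources = [4], total = 4
Peak resource demand = 17

17


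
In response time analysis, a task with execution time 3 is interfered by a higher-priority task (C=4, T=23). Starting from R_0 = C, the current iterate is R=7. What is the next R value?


R_next = C + ceil(R_prev / T_hp) * C_hp
ceil(7 / 23) = ceil(0.3043) = 1
Interference = 1 * 4 = 4
R_next = 3 + 4 = 7
R_next = R_prev, so the iteration has converged (response time = 7).

7


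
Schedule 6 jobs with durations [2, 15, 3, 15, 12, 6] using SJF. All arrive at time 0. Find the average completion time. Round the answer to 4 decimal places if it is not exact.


SJF order (ascending): [2, 3, 6, 12, 15, 15]
Completion times:
  Job 1: burst=2, C=2
  Job 2: burst=3, C=5
  Job 3: burst=6, C=11
  Job 4: burst=12, C=23
  Job 5: burst=15, C=38
  Job 6: burst=15, C=53
Average completion = 132/6 = 22.0

22.0


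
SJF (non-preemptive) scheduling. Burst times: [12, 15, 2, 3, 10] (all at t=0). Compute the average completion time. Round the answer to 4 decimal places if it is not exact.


SJF order (ascending): [2, 3, 10, 12, 15]
Completion times:
  Job 1: burst=2, C=2
  Job 2: burst=3, C=5
  Job 3: burst=10, C=15
  Job 4: burst=12, C=27
  Job 5: burst=15, C=42
Average completion = 91/5 = 18.2

18.2


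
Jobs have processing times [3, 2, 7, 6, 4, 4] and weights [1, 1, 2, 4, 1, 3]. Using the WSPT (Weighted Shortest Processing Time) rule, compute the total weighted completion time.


Compute p/w ratios and sort ascending (WSPT): [(4, 3), (6, 4), (2, 1), (3, 1), (7, 2), (4, 1)]
Compute weighted completion times:
  Job (p=4,w=3): C=4, w*C=3*4=12
  Job (p=6,w=4): C=10, w*C=4*10=40
  Job (p=2,w=1): C=12, w*C=1*12=12
  Job (p=3,w=1): C=15, w*C=1*15=15
  Job (p=7,w=2): C=22, w*C=2*22=44
  Job (p=4,w=1): C=26, w*C=1*26=26
Total weighted completion time = 149

149


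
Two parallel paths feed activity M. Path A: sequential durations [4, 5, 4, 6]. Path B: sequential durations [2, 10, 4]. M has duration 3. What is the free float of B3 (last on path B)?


ES(B3) = sum of predecessors on chain B = 12
EF(B3) = ES + duration = 12 + 4 = 16
Successor of B3 is M. ES(M) = max(sum(A), sum(B)) = max(19, 16) = 19
Free float = ES(successor) - EF(current) = 19 - 16 = 3

3


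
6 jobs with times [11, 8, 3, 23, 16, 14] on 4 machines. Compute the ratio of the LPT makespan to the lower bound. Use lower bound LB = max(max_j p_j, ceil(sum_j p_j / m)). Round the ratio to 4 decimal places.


LPT order: [23, 16, 14, 11, 8, 3]
Machine loads after assignment: [23, 16, 17, 19]
LPT makespan = 23
Lower bound = max(max_job, ceil(total/4)) = max(23, 19) = 23
Ratio = 23 / 23 = 1.0

1.0


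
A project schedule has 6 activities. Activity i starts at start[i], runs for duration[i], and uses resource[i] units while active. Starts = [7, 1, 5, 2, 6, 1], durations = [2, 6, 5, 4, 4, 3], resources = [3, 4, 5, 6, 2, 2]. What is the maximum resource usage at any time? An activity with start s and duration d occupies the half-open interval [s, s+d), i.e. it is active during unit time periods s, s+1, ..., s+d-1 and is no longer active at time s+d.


Each activity i is active on [start_i, start_i + duration_i).
Compute total resource usage per time slot:
  t=0: active resources = [], total = 0
  t=1: active resources = [4, 2], total = 6
  t=2: active resources = [4, 6, 2], total = 12
  t=3: active resources = [4, 6, 2], total = 12
  t=4: active resources = [4, 6], total = 10
  t=5: active resources = [4, 5, 6], total = 15
  t=6: active resources = [4, 5, 2], total = 11
  t=7: active resources = [3, 5, 2], total = 10
  t=8: active resources = [3, 5, 2], total = 10
  t=9: active resources = [5, 2], total = 7
Peak resource demand = 15

15


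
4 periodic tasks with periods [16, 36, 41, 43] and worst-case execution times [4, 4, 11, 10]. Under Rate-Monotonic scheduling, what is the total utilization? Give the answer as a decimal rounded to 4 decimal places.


Compute individual utilizations (exact fractions):
  Task 1: C/T = 4/16 = 1/4 (approx. 0.25)
  Task 2: C/T = 4/36 = 1/9 (approx. 0.1111)
  Task 3: C/T = 11/41 (approx. 0.2683)
  Task 4: C/T = 10/43 (approx. 0.2326)
Total utilization U = 1/4 + 1/9 + 11/41 + 10/43 = 54707/63468
Rounded to 4 decimal places: U = 0.8620
RM (Liu & Layland) bound for 4 tasks = 0.756828; compare with U = 54707/63468 (approx. 0.861962)
bound < U <= 1, so the RM sufficient condition is not met (inconclusive; an exact test such as response-time analysis is needed).

0.8620


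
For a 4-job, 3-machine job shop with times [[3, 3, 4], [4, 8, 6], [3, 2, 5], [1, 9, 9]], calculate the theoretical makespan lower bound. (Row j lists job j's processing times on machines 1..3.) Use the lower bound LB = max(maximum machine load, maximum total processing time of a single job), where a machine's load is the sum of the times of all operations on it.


Machine loads:
  Machine 1: 3 + 4 + 3 + 1 = 11
  Machine 2: 3 + 8 + 2 + 9 = 22
  Machine 3: 4 + 6 + 5 + 9 = 24
Max machine load = 24
Job totals:
  Job 1: 10
  Job 2: 18
  Job 3: 10
  Job 4: 19
Max job total = 19
Lower bound = max(24, 19) = 24

24


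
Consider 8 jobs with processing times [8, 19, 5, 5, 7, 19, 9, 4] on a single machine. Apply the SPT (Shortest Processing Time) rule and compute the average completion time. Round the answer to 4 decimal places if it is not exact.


Sort jobs by processing time (SPT order): [4, 5, 5, 7, 8, 9, 19, 19]
Compute completion times sequentially:
  Job 1: processing = 4, completes at 4
  Job 2: processing = 5, completes at 9
  Job 3: processing = 5, completes at 14
  Job 4: processing = 7, completes at 21
  Job 5: processing = 8, completes at 29
  Job 6: processing = 9, completes at 38
  Job 7: processing = 19, completes at 57
  Job 8: processing = 19, completes at 76
Sum of completion times = 248
Average completion time = 248/8 = 31.0

31.0


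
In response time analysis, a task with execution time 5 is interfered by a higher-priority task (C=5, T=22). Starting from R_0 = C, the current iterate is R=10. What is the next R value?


R_next = C + ceil(R_prev / T_hp) * C_hp
ceil(10 / 22) = ceil(0.4545) = 1
Interference = 1 * 5 = 5
R_next = 5 + 5 = 10
R_next = R_prev, so the iteration has converged (response time = 10).

10


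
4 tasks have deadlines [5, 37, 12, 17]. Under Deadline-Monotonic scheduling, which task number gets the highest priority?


Sort tasks by relative deadline (ascending):
  Task 1: deadline = 5
  Task 3: deadline = 12
  Task 4: deadline = 17
  Task 2: deadline = 37
Priority order (highest first): [1, 3, 4, 2]
Highest priority task = 1

1


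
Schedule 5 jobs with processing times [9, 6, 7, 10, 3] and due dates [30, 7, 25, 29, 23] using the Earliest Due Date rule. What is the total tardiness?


Sort by due date (EDD order): [(6, 7), (3, 23), (7, 25), (10, 29), (9, 30)]
Compute completion times and tardiness:
  Job 1: p=6, d=7, C=6, tardiness=max(0,6-7)=0
  Job 2: p=3, d=23, C=9, tardiness=max(0,9-23)=0
  Job 3: p=7, d=25, C=16, tardiness=max(0,16-25)=0
  Job 4: p=10, d=29, C=26, tardiness=max(0,26-29)=0
  Job 5: p=9, d=30, C=35, tardiness=max(0,35-30)=5
Total tardiness = 5

5


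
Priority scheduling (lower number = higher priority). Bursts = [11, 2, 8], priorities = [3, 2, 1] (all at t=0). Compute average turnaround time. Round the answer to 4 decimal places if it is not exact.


Sort by priority (ascending = highest first):
Order: [(1, 8), (2, 2), (3, 11)]
Completion times:
  Priority 1, burst=8, C=8
  Priority 2, burst=2, C=10
  Priority 3, burst=11, C=21
Average turnaround = 39/3 = 13.0

13.0


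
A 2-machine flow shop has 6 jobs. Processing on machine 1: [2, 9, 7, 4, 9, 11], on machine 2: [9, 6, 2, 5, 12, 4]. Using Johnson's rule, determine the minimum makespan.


Apply Johnson's rule:
  Group 1 (a <= b): [(1, 2, 9), (4, 4, 5), (5, 9, 12)]
  Group 2 (a > b): [(2, 9, 6), (6, 11, 4), (3, 7, 2)]
Optimal job order: [1, 4, 5, 2, 6, 3]
Schedule:
  Job 1: M1 done at 2, M2 done at 11
  Job 4: M1 done at 6, M2 done at 16
  Job 5: M1 done at 15, M2 done at 28
  Job 2: M1 done at 24, M2 done at 34
  Job 6: M1 done at 35, M2 done at 39
  Job 3: M1 done at 42, M2 done at 44
Makespan = 44

44


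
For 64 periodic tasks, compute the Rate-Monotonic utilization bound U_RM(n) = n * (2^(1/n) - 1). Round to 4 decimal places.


Compute 2^(1/64) = 1.0108892861
Subtract 1: 1.0108892861 - 1 = 0.0108892861
Multiply by n: 64 * 0.0108892861 = 0.6969143104
Round to 4 dp: 0.6969

0.6969


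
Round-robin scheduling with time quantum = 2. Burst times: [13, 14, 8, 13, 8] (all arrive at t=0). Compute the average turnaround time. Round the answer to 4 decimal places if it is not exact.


Time quantum = 2
Execution trace:
  J1 runs 2 units, time = 2
  J2 runs 2 units, time = 4
  J3 runs 2 units, time = 6
  J4 runs 2 units, time = 8
  J5 runs 2 units, time = 10
  J1 runs 2 units, time = 12
  J2 runs 2 units, time = 14
  J3 runs 2 units, time = 16
  J4 runs 2 units, time = 18
  J5 runs 2 units, time = 20
  J1 runs 2 units, time = 22
  J2 runs 2 units, time = 24
  J3 runs 2 units, time = 26
  J4 runs 2 units, time = 28
  J5 runs 2 units, time = 30
  J1 runs 2 units, time = 32
  J2 runs 2 units, time = 34
  J3 runs 2 units, time = 36
  J4 runs 2 units, time = 38
  J5 runs 2 units, time = 40
  J1 runs 2 units, time = 42
  J2 runs 2 units, time = 44
  J4 runs 2 units, time = 46
  J1 runs 2 units, time = 48
  J2 runs 2 units, time = 50
  J4 runs 2 units, time = 52
  J1 runs 1 units, time = 53
  J2 runs 2 units, time = 55
  J4 runs 1 units, time = 56
Finish times: [53, 55, 36, 56, 40]
Average turnaround = 240/5 = 48.0

48.0


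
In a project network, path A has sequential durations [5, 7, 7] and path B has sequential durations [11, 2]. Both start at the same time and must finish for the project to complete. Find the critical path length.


Path A total = 5 + 7 + 7 = 19
Path B total = 11 + 2 = 13
Critical path = longest path = max(19, 13) = 19

19


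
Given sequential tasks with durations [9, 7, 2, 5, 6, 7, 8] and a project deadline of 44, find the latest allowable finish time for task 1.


LF(activity 1) = deadline - sum of successor durations
Successors: activities 2 through 7 with durations [7, 2, 5, 6, 7, 8]
Sum of successor durations = 35
LF = 44 - 35 = 9

9


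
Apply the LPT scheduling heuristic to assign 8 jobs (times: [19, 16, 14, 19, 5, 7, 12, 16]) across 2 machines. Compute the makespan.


Sort jobs in decreasing order (LPT): [19, 19, 16, 16, 14, 12, 7, 5]
Assign each job to the least loaded machine:
  Machine 1: jobs [19, 16, 14, 5], load = 54
  Machine 2: jobs [19, 16, 12, 7], load = 54
Makespan = max load = 54

54


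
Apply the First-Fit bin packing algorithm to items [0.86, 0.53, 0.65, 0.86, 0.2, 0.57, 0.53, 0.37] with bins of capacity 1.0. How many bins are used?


Place items sequentially using First-Fit:
  Item 0.86 -> new Bin 1
  Item 0.53 -> new Bin 2
  Item 0.65 -> new Bin 3
  Item 0.86 -> new Bin 4
  Item 0.2 -> Bin 2 (now 0.73)
  Item 0.57 -> new Bin 5
  Item 0.53 -> new Bin 6
  Item 0.37 -> Bin 5 (now 0.94)
Total bins used = 6

6


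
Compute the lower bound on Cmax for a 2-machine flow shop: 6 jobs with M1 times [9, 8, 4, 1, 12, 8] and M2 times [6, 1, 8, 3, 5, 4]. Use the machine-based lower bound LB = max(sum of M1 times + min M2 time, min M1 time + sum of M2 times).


LB1 = sum(M1 times) + min(M2 times) = 42 + 1 = 43
LB2 = min(M1 times) + sum(M2 times) = 1 + 27 = 28
Lower bound = max(LB1, LB2) = max(43, 28) = 43

43


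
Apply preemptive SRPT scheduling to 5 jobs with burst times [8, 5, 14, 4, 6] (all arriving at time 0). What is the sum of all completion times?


Since all jobs arrive at t=0, SRPT equals SPT ordering.
SPT order: [4, 5, 6, 8, 14]
Completion times:
  Job 1: p=4, C=4
  Job 2: p=5, C=9
  Job 3: p=6, C=15
  Job 4: p=8, C=23
  Job 5: p=14, C=37
Total completion time = 4 + 9 + 15 + 23 + 37 = 88

88


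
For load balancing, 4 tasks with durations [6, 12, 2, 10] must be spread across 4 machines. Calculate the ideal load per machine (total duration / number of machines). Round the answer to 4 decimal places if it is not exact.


Total processing time = 6 + 12 + 2 + 10 = 30
Number of machines = 4
Ideal balanced load = 30 / 4 = 7.5

7.5


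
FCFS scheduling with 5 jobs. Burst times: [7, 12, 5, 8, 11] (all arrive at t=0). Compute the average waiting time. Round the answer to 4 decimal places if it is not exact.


FCFS order (as given): [7, 12, 5, 8, 11]
Waiting times:
  Job 1: wait = 0
  Job 2: wait = 7
  Job 3: wait = 19
  Job 4: wait = 24
  Job 5: wait = 32
Sum of waiting times = 82
Average waiting time = 82/5 = 16.4

16.4


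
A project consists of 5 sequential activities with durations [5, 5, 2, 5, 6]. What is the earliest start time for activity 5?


Activity 5 starts after activities 1 through 4 complete.
Predecessor durations: [5, 5, 2, 5]
ES = 5 + 5 + 2 + 5 = 17

17


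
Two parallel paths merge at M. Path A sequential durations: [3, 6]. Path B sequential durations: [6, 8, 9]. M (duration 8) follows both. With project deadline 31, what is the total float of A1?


Forward pass: ES(A1) = sum of predecessors on chain A = 0
EF = ES + duration = 0 + 3 = 3
Backward pass: LF(M) = deadline = 31; LS(M) = 31 - 8 = 23
LF(A1) = LS(M) - sum(successors on chain A) = 23 - 6 = 17
LS = LF - duration = 17 - 3 = 14
Total float = LS - ES = 14 - 0 = 14

14


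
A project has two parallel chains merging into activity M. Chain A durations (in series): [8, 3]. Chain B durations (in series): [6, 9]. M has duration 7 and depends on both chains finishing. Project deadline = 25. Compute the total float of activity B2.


Forward pass: ES(B2) = sum of predecessors on chain B = 6
EF = ES + duration = 6 + 9 = 15
Backward pass: LF(M) = deadline = 25; LS(M) = 25 - 7 = 18
LF(B2) = LS(M) - sum(successors on chain B) = 18 - 0 = 18
LS = LF - duration = 18 - 9 = 9
Total float = LS - ES = 9 - 6 = 3

3


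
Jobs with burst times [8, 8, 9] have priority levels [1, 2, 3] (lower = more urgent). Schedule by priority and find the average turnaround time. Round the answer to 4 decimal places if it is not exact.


Sort by priority (ascending = highest first):
Order: [(1, 8), (2, 8), (3, 9)]
Completion times:
  Priority 1, burst=8, C=8
  Priority 2, burst=8, C=16
  Priority 3, burst=9, C=25
Average turnaround = 49/3 = 16.3333

16.3333


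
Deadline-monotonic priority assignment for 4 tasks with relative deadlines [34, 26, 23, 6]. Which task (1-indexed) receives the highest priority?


Sort tasks by relative deadline (ascending):
  Task 4: deadline = 6
  Task 3: deadline = 23
  Task 2: deadline = 26
  Task 1: deadline = 34
Priority order (highest first): [4, 3, 2, 1]
Highest priority task = 4

4


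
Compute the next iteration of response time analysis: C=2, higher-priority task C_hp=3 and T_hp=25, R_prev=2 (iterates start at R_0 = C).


R_next = C + ceil(R_prev / T_hp) * C_hp
ceil(2 / 25) = ceil(0.08) = 1
Interference = 1 * 3 = 3
R_next = 2 + 3 = 5

5


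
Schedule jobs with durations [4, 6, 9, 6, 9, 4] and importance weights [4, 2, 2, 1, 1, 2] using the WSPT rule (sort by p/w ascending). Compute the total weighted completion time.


Compute p/w ratios and sort ascending (WSPT): [(4, 4), (4, 2), (6, 2), (9, 2), (6, 1), (9, 1)]
Compute weighted completion times:
  Job (p=4,w=4): C=4, w*C=4*4=16
  Job (p=4,w=2): C=8, w*C=2*8=16
  Job (p=6,w=2): C=14, w*C=2*14=28
  Job (p=9,w=2): C=23, w*C=2*23=46
  Job (p=6,w=1): C=29, w*C=1*29=29
  Job (p=9,w=1): C=38, w*C=1*38=38
Total weighted completion time = 173

173


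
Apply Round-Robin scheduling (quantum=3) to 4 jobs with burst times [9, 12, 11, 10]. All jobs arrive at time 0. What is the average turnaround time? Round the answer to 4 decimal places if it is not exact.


Time quantum = 3
Execution trace:
  J1 runs 3 units, time = 3
  J2 runs 3 units, time = 6
  J3 runs 3 units, time = 9
  J4 runs 3 units, time = 12
  J1 runs 3 units, time = 15
  J2 runs 3 units, time = 18
  J3 runs 3 units, time = 21
  J4 runs 3 units, time = 24
  J1 runs 3 units, time = 27
  J2 runs 3 units, time = 30
  J3 runs 3 units, time = 33
  J4 runs 3 units, time = 36
  J2 runs 3 units, time = 39
  J3 runs 2 units, time = 41
  J4 runs 1 units, time = 42
Finish times: [27, 39, 41, 42]
Average turnaround = 149/4 = 37.25

37.25


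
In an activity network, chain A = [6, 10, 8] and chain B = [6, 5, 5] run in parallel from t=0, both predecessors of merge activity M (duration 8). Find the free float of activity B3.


ES(B3) = sum of predecessors on chain B = 11
EF(B3) = ES + duration = 11 + 5 = 16
Successor of B3 is M. ES(M) = max(sum(A), sum(B)) = max(24, 16) = 24
Free float = ES(successor) - EF(current) = 24 - 16 = 8

8


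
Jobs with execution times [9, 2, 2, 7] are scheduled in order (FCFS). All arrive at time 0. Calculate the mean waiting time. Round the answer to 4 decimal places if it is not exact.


FCFS order (as given): [9, 2, 2, 7]
Waiting times:
  Job 1: wait = 0
  Job 2: wait = 9
  Job 3: wait = 11
  Job 4: wait = 13
Sum of waiting times = 33
Average waiting time = 33/4 = 8.25

8.25


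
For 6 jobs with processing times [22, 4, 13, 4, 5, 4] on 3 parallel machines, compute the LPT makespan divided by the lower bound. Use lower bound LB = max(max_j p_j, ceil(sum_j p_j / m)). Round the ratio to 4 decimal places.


LPT order: [22, 13, 5, 4, 4, 4]
Machine loads after assignment: [22, 17, 13]
LPT makespan = 22
Lower bound = max(max_job, ceil(total/3)) = max(22, 18) = 22
Ratio = 22 / 22 = 1.0

1.0


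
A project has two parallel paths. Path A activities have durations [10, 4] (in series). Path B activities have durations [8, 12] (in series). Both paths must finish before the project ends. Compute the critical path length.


Path A total = 10 + 4 = 14
Path B total = 8 + 12 = 20
Critical path = longest path = max(14, 20) = 20

20


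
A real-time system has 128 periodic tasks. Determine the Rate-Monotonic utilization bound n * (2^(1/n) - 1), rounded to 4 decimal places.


Compute 2^(1/128) = 1.0054299011
Subtract 1: 1.0054299011 - 1 = 0.0054299011
Multiply by n: 128 * 0.0054299011 = 0.6950273408
Round to 4 dp: 0.6950

0.6950


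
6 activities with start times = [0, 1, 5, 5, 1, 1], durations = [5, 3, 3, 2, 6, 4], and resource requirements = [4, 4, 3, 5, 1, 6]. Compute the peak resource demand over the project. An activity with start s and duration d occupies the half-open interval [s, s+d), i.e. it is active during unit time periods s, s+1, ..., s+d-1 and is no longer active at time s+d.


Each activity i is active on [start_i, start_i + duration_i).
Compute total resource usage per time slot:
  t=0: active resources = [4], total = 4
  t=1: active resources = [4, 4, 1, 6], total = 15
  t=2: active resources = [4, 4, 1, 6], total = 15
  t=3: active resources = [4, 4, 1, 6], total = 15
  t=4: active resources = [4, 1, 6], total = 11
  t=5: active resources = [3, 5, 1], total = 9
  t=6: active resources = [3, 5, 1], total = 9
  t=7: active resources = [3], total = 3
Peak resource demand = 15

15


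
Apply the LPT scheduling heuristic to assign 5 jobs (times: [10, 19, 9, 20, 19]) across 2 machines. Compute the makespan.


Sort jobs in decreasing order (LPT): [20, 19, 19, 10, 9]
Assign each job to the least loaded machine:
  Machine 1: jobs [20, 10, 9], load = 39
  Machine 2: jobs [19, 19], load = 38
Makespan = max load = 39

39


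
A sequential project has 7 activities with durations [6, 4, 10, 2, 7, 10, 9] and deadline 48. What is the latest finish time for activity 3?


LF(activity 3) = deadline - sum of successor durations
Successors: activities 4 through 7 with durations [2, 7, 10, 9]
Sum of successor durations = 28
LF = 48 - 28 = 20

20


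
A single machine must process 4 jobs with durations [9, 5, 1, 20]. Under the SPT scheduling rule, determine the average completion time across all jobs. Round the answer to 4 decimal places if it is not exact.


Sort jobs by processing time (SPT order): [1, 5, 9, 20]
Compute completion times sequentially:
  Job 1: processing = 1, completes at 1
  Job 2: processing = 5, completes at 6
  Job 3: processing = 9, completes at 15
  Job 4: processing = 20, completes at 35
Sum of completion times = 57
Average completion time = 57/4 = 14.25

14.25


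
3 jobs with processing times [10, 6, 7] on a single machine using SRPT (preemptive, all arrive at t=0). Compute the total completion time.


Since all jobs arrive at t=0, SRPT equals SPT ordering.
SPT order: [6, 7, 10]
Completion times:
  Job 1: p=6, C=6
  Job 2: p=7, C=13
  Job 3: p=10, C=23
Total completion time = 6 + 13 + 23 = 42

42


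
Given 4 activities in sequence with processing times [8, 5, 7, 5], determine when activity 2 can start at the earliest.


Activity 2 starts after activities 1 through 1 complete.
Predecessor durations: [8]
ES = 8 = 8

8


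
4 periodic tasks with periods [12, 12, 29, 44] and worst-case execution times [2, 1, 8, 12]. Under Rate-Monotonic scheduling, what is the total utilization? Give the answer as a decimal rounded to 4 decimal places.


Compute individual utilizations (exact fractions):
  Task 1: C/T = 2/12 = 1/6 (approx. 0.1667)
  Task 2: C/T = 1/12 (approx. 0.0833)
  Task 3: C/T = 8/29 (approx. 0.2759)
  Task 4: C/T = 12/44 = 3/11 (approx. 0.2727)
Total utilization U = 1/6 + 1/12 + 8/29 + 3/11 = 1019/1276
Rounded to 4 decimal places: U = 0.7986
RM (Liu & Layland) bound for 4 tasks = 0.756828; compare with U = 1019/1276 (approx. 0.798589)
bound < U <= 1, so the RM sufficient condition is not met (inconclusive; an exact test such as response-time analysis is needed).

0.7986


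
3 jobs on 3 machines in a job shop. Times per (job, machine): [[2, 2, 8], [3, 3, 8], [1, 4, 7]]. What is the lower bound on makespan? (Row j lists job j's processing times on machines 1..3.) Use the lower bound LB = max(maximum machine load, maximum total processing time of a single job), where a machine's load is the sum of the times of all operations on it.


Machine loads:
  Machine 1: 2 + 3 + 1 = 6
  Machine 2: 2 + 3 + 4 = 9
  Machine 3: 8 + 8 + 7 = 23
Max machine load = 23
Job totals:
  Job 1: 12
  Job 2: 14
  Job 3: 12
Max job total = 14
Lower bound = max(23, 14) = 23

23


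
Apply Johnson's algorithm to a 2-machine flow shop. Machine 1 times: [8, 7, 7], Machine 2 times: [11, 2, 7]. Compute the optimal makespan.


Apply Johnson's rule:
  Group 1 (a <= b): [(3, 7, 7), (1, 8, 11)]
  Group 2 (a > b): [(2, 7, 2)]
Optimal job order: [3, 1, 2]
Schedule:
  Job 3: M1 done at 7, M2 done at 14
  Job 1: M1 done at 15, M2 done at 26
  Job 2: M1 done at 22, M2 done at 28
Makespan = 28

28


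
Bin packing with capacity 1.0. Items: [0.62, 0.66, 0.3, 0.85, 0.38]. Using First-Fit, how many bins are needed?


Place items sequentially using First-Fit:
  Item 0.62 -> new Bin 1
  Item 0.66 -> new Bin 2
  Item 0.3 -> Bin 1 (now 0.92)
  Item 0.85 -> new Bin 3
  Item 0.38 -> new Bin 4
Total bins used = 4

4


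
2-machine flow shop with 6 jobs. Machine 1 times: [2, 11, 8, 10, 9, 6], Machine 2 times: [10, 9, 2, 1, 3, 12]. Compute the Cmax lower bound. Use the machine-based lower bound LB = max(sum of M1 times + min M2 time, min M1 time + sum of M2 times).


LB1 = sum(M1 times) + min(M2 times) = 46 + 1 = 47
LB2 = min(M1 times) + sum(M2 times) = 2 + 37 = 39
Lower bound = max(LB1, LB2) = max(47, 39) = 47

47


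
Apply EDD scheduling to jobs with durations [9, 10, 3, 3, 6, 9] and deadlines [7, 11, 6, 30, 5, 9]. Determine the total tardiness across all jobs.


Sort by due date (EDD order): [(6, 5), (3, 6), (9, 7), (9, 9), (10, 11), (3, 30)]
Compute completion times and tardiness:
  Job 1: p=6, d=5, C=6, tardiness=max(0,6-5)=1
  Job 2: p=3, d=6, C=9, tardiness=max(0,9-6)=3
  Job 3: p=9, d=7, C=18, tardiness=max(0,18-7)=11
  Job 4: p=9, d=9, C=27, tardiness=max(0,27-9)=18
  Job 5: p=10, d=11, C=37, tardiness=max(0,37-11)=26
  Job 6: p=3, d=30, C=40, tardiness=max(0,40-30)=10
Total tardiness = 69

69


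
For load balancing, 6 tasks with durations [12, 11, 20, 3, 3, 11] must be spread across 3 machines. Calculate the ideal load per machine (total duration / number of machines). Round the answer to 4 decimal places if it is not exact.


Total processing time = 12 + 11 + 20 + 3 + 3 + 11 = 60
Number of machines = 3
Ideal balanced load = 60 / 3 = 20.0

20.0


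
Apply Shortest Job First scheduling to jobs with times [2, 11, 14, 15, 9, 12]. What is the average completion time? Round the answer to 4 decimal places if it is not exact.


SJF order (ascending): [2, 9, 11, 12, 14, 15]
Completion times:
  Job 1: burst=2, C=2
  Job 2: burst=9, C=11
  Job 3: burst=11, C=22
  Job 4: burst=12, C=34
  Job 5: burst=14, C=48
  Job 6: burst=15, C=63
Average completion = 180/6 = 30.0

30.0


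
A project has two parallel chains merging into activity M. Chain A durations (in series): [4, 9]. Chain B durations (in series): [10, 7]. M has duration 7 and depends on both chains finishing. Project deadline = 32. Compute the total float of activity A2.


Forward pass: ES(A2) = sum of predecessors on chain A = 4
EF = ES + duration = 4 + 9 = 13
Backward pass: LF(M) = deadline = 32; LS(M) = 32 - 7 = 25
LF(A2) = LS(M) - sum(successors on chain A) = 25 - 0 = 25
LS = LF - duration = 25 - 9 = 16
Total float = LS - ES = 16 - 4 = 12

12


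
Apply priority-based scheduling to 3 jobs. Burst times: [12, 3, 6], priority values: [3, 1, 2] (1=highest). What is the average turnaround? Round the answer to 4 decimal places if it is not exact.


Sort by priority (ascending = highest first):
Order: [(1, 3), (2, 6), (3, 12)]
Completion times:
  Priority 1, burst=3, C=3
  Priority 2, burst=6, C=9
  Priority 3, burst=12, C=21
Average turnaround = 33/3 = 11.0

11.0


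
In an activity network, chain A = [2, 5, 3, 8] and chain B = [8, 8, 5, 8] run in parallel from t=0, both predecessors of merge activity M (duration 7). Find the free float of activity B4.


ES(B4) = sum of predecessors on chain B = 21
EF(B4) = ES + duration = 21 + 8 = 29
Successor of B4 is M. ES(M) = max(sum(A), sum(B)) = max(18, 29) = 29
Free float = ES(successor) - EF(current) = 29 - 29 = 0

0


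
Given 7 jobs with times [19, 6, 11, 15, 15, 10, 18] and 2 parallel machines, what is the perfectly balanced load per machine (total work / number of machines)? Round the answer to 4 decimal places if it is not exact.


Total processing time = 19 + 6 + 11 + 15 + 15 + 10 + 18 = 94
Number of machines = 2
Ideal balanced load = 94 / 2 = 47.0

47.0


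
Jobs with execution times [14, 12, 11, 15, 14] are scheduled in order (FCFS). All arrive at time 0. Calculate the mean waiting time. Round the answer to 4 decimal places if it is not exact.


FCFS order (as given): [14, 12, 11, 15, 14]
Waiting times:
  Job 1: wait = 0
  Job 2: wait = 14
  Job 3: wait = 26
  Job 4: wait = 37
  Job 5: wait = 52
Sum of waiting times = 129
Average waiting time = 129/5 = 25.8

25.8


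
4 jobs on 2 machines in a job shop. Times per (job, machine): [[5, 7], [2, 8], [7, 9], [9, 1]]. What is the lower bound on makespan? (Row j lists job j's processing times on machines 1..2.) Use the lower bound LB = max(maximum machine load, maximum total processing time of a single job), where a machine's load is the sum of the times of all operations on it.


Machine loads:
  Machine 1: 5 + 2 + 7 + 9 = 23
  Machine 2: 7 + 8 + 9 + 1 = 25
Max machine load = 25
Job totals:
  Job 1: 12
  Job 2: 10
  Job 3: 16
  Job 4: 10
Max job total = 16
Lower bound = max(25, 16) = 25

25


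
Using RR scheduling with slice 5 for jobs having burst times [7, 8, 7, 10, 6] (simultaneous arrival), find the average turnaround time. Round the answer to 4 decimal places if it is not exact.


Time quantum = 5
Execution trace:
  J1 runs 5 units, time = 5
  J2 runs 5 units, time = 10
  J3 runs 5 units, time = 15
  J4 runs 5 units, time = 20
  J5 runs 5 units, time = 25
  J1 runs 2 units, time = 27
  J2 runs 3 units, time = 30
  J3 runs 2 units, time = 32
  J4 runs 5 units, time = 37
  J5 runs 1 units, time = 38
Finish times: [27, 30, 32, 37, 38]
Average turnaround = 164/5 = 32.8

32.8


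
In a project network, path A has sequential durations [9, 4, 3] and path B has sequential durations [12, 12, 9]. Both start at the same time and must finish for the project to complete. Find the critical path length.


Path A total = 9 + 4 + 3 = 16
Path B total = 12 + 12 + 9 = 33
Critical path = longest path = max(16, 33) = 33

33


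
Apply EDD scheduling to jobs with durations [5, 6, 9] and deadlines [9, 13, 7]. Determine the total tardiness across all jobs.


Sort by due date (EDD order): [(9, 7), (5, 9), (6, 13)]
Compute completion times and tardiness:
  Job 1: p=9, d=7, C=9, tardiness=max(0,9-7)=2
  Job 2: p=5, d=9, C=14, tardiness=max(0,14-9)=5
  Job 3: p=6, d=13, C=20, tardiness=max(0,20-13)=7
Total tardiness = 14

14


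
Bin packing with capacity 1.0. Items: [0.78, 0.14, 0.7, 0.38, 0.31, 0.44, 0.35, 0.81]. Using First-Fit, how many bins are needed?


Place items sequentially using First-Fit:
  Item 0.78 -> new Bin 1
  Item 0.14 -> Bin 1 (now 0.92)
  Item 0.7 -> new Bin 2
  Item 0.38 -> new Bin 3
  Item 0.31 -> Bin 3 (now 0.69)
  Item 0.44 -> new Bin 4
  Item 0.35 -> Bin 4 (now 0.79)
  Item 0.81 -> new Bin 5
Total bins used = 5

5


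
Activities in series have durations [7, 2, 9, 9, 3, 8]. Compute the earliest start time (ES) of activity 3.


Activity 3 starts after activities 1 through 2 complete.
Predecessor durations: [7, 2]
ES = 7 + 2 = 9

9


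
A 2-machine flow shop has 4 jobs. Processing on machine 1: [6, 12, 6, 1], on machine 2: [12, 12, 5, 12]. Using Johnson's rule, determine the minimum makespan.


Apply Johnson's rule:
  Group 1 (a <= b): [(4, 1, 12), (1, 6, 12), (2, 12, 12)]
  Group 2 (a > b): [(3, 6, 5)]
Optimal job order: [4, 1, 2, 3]
Schedule:
  Job 4: M1 done at 1, M2 done at 13
  Job 1: M1 done at 7, M2 done at 25
  Job 2: M1 done at 19, M2 done at 37
  Job 3: M1 done at 25, M2 done at 42
Makespan = 42

42


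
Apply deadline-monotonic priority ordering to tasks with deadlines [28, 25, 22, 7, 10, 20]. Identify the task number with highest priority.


Sort tasks by relative deadline (ascending):
  Task 4: deadline = 7
  Task 5: deadline = 10
  Task 6: deadline = 20
  Task 3: deadline = 22
  Task 2: deadline = 25
  Task 1: deadline = 28
Priority order (highest first): [4, 5, 6, 3, 2, 1]
Highest priority task = 4

4


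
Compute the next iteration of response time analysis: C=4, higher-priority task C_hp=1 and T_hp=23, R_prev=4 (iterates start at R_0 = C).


R_next = C + ceil(R_prev / T_hp) * C_hp
ceil(4 / 23) = ceil(0.1739) = 1
Interference = 1 * 1 = 1
R_next = 4 + 1 = 5

5


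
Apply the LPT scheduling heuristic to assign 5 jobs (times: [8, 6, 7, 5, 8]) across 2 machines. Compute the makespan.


Sort jobs in decreasing order (LPT): [8, 8, 7, 6, 5]
Assign each job to the least loaded machine:
  Machine 1: jobs [8, 7], load = 15
  Machine 2: jobs [8, 6, 5], load = 19
Makespan = max load = 19

19


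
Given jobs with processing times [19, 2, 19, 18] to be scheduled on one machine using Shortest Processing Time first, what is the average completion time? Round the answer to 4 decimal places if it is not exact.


Sort jobs by processing time (SPT order): [2, 18, 19, 19]
Compute completion times sequentially:
  Job 1: processing = 2, completes at 2
  Job 2: processing = 18, completes at 20
  Job 3: processing = 19, completes at 39
  Job 4: processing = 19, completes at 58
Sum of completion times = 119
Average completion time = 119/4 = 29.75

29.75


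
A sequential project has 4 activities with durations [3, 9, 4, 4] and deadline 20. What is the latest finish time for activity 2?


LF(activity 2) = deadline - sum of successor durations
Successors: activities 3 through 4 with durations [4, 4]
Sum of successor durations = 8
LF = 20 - 8 = 12

12


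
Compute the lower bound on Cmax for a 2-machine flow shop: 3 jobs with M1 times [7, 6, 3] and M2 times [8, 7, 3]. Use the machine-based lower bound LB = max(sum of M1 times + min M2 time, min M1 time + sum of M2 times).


LB1 = sum(M1 times) + min(M2 times) = 16 + 3 = 19
LB2 = min(M1 times) + sum(M2 times) = 3 + 18 = 21
Lower bound = max(LB1, LB2) = max(19, 21) = 21

21
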